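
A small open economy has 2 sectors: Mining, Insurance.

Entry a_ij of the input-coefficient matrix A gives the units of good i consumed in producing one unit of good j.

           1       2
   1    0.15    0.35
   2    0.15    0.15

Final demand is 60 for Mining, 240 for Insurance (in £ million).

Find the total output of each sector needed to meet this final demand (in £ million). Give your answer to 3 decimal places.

I − A =
  [   0.85    -0.35]
  [  -0.15     0.85]
det(I−A) = (0.85)(0.85) − (-0.35)(-0.15) = 0.6700
adj(I−A) = [[0.85, 0.35], [0.15, 0.85]]
(I − A)⁻¹ = adj(I−A) / det(I−A) ≈
  [   1.2687     0.5224]
  [   0.2239     1.2687]
x = (I − A)⁻¹ d = adj(I−A)·d / det(I−A), with det(I−A) = 0.6700:
  x_1 = (0.85·60 + 0.35·240) / 0.6700 = 135.00 / 0.6700 ≈ 201.493
  x_2 = (0.15·60 + 0.85·240) / 0.6700 = 213.00 / 0.6700 ≈ 317.910

x_1 = 201.493, x_2 = 317.910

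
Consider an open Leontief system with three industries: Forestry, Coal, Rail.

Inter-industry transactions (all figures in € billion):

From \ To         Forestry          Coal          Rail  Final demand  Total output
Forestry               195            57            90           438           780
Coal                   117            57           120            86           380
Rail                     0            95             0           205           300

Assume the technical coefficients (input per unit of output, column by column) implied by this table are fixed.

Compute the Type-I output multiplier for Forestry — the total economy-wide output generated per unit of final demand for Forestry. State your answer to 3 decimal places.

Technical coefficients a_ij = z_ij / X_j:
  a_11 = 195/780 = 0.25, a_21 = 117/780 = 0.15, a_31 = 0/780 = 0.00
  a_12 = 57/380 = 0.15, a_22 = 57/380 = 0.15, a_32 = 95/380 = 0.25
  a_13 = 90/300 = 0.30, a_23 = 120/300 = 0.40, a_33 = 0/300 = 0.00
I − A =
  [   0.75    -0.15    -0.30]
  [  -0.15     0.85    -0.40]
  [   0.00    -0.25     1.00]
Cofactors of I−A, C_ij = (−1)^(i+j)·(minor ij) (rows/columns in the sector order above):
  C_11 = (0.85)(1.00) − (-0.40)(-0.25) = 0.7500
  C_12 = −[(-0.15)(1.00) − (-0.40)(0.00)] = 0.1500
  C_13 = (-0.15)(-0.25) − (0.85)(0.00) = 0.0375
  C_21 = −[(-0.15)(1.00) − (-0.30)(-0.25)] = 0.2250
  C_22 = (0.75)(1.00) − (-0.30)(0.00) = 0.7500
  C_23 = −[(0.75)(-0.25) − (-0.15)(0.00)] = 0.1875
  C_31 = (-0.15)(-0.40) − (-0.30)(0.85) = 0.3150
  C_32 = −[(0.75)(-0.40) − (-0.30)(-0.15)] = 0.3450
  C_33 = (0.75)(0.85) − (-0.15)(-0.15) = 0.6150
det(I−A) = Σ_j (I−A)_1j·C_1j = (0.75)(0.7500) + (-0.15)(0.1500) + (-0.30)(0.0375) = 0.52875
adj(I−A) = Cᵀ =
  [ 0.7500   0.2250   0.3150]
  [ 0.1500   0.7500   0.3450]
  [ 0.0375   0.1875   0.6150]
(I − A)⁻¹ = adj(I−A) / det(I−A) ≈
  [   1.4184     0.4255     0.5957]
  [   0.2837     1.4184     0.6525]
  [   0.0709     0.3546     1.1631]
The output multiplier for sector j is the column-j sum of the Leontief inverse (I − A)⁻¹ = adj(I−A) / det(I−A).
Column 1 of adj(I−A): (0.7500, 0.1500, 0.0375); det(I−A) = 0.52875.
m_1 = (0.7500 + 0.1500 + 0.0375) / 0.52875 = 0.9375 / 0.52875 ≈ 1.773.

m_1 = 1.773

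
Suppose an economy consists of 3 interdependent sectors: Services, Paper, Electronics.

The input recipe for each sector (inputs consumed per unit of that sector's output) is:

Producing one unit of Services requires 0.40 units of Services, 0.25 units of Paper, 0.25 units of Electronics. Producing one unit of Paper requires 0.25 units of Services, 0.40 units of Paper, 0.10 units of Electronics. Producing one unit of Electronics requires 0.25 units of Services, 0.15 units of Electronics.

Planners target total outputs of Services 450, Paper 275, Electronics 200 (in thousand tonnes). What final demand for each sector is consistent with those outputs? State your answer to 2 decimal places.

d_S = 151.25, d_P = 52.50, d_E = 30.00

I − A =
  [   0.60    -0.25    -0.25]
  [  -0.25     0.60     0.00]
  [  -0.25    -0.10     0.85]
d = (I − A) x:
  d_S = (+0.60)·450 + (-0.25)·275 + (-0.25)·200 = 151.25
  d_P = (-0.25)·450 + (+0.60)·275 + (+0.00)·200 = 52.50
  d_E = (-0.25)·450 + (-0.10)·275 + (+0.85)·200 = 30.00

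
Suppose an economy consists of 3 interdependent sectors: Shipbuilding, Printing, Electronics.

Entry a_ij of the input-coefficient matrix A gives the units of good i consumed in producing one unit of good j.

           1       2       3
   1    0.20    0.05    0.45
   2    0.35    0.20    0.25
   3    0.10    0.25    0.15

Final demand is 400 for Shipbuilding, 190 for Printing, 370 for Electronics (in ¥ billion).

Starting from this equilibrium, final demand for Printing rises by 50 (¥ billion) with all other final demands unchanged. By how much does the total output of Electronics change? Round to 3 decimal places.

Δx_3 = 25.466

I − A =
  [   0.80    -0.05    -0.45]
  [  -0.35     0.80    -0.25]
  [  -0.10    -0.25     0.85]
Cofactors of I−A, C_ij = (−1)^(i+j)·(minor ij) (rows/columns in the sector order above):
  C_11 = (0.80)(0.85) − (-0.25)(-0.25) = 0.6175
  C_12 = −[(-0.35)(0.85) − (-0.25)(-0.10)] = 0.3225
  C_13 = (-0.35)(-0.25) − (0.80)(-0.10) = 0.1675
  C_21 = −[(-0.05)(0.85) − (-0.45)(-0.25)] = 0.1550
  C_22 = (0.80)(0.85) − (-0.45)(-0.10) = 0.6350
  C_23 = −[(0.80)(-0.25) − (-0.05)(-0.10)] = 0.2050
  C_31 = (-0.05)(-0.25) − (-0.45)(0.80) = 0.3725
  C_32 = −[(0.80)(-0.25) − (-0.45)(-0.35)] = 0.3575
  C_33 = (0.80)(0.80) − (-0.05)(-0.35) = 0.6225
det(I−A) = Σ_j (I−A)_1j·C_1j = (0.80)(0.6175) + (-0.05)(0.3225) + (-0.45)(0.1675) = 0.4025
adj(I−A) = Cᵀ =
  [ 0.6175   0.1550   0.3725]
  [ 0.3225   0.6350   0.3575]
  [ 0.1675   0.2050   0.6225]
(I − A)⁻¹ = adj(I−A) / det(I−A) ≈
  [   1.5342     0.3851     0.9255]
  [   0.8012     1.5776     0.8882]
  [   0.4161     0.5093     1.5466]
Δx = (I − A)⁻¹ Δd with Δd having +50 in the Printing component and 0 elsewhere.
So Δx_3 = L_32 · (+50), where L_32 = adj(I−A)_32 / det(I−A) = 0.2050 / 0.4025.
Δx_3 = 0.2050 × (+50) / 0.4025 = 10.25 / 0.4025 ≈ 25.466.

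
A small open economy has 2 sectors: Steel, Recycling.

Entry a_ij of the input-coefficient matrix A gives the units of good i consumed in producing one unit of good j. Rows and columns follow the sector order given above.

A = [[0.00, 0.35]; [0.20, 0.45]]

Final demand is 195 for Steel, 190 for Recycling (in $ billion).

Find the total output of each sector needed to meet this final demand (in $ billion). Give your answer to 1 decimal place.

I − A =
  [   1.00    -0.35]
  [  -0.20     0.55]
det(I−A) = (1.00)(0.55) − (-0.35)(-0.20) = 0.4800
adj(I−A) = [[0.55, 0.35], [0.20, 1.00]]
(I − A)⁻¹ = adj(I−A) / det(I−A) ≈
  [   1.1458     0.7292]
  [   0.4167     2.0833]
x = (I − A)⁻¹ d = adj(I−A)·d / det(I−A), with det(I−A) = 0.4800:
  x_S = (0.55·195 + 0.35·190) / 0.4800 = 173.75 / 0.4800 ≈ 362.0
  x_R = (0.20·195 + 1.00·190) / 0.4800 = 229.00 / 0.4800 ≈ 477.1

x_S = 362.0, x_R = 477.1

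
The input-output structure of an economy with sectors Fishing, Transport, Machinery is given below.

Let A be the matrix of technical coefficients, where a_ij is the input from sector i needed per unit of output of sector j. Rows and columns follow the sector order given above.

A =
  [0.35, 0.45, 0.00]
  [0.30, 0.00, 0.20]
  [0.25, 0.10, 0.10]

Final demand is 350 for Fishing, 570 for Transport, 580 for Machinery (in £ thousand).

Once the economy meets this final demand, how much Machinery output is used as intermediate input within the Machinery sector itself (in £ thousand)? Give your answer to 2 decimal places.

z_33 = 116.33

I − A =
  [   0.65    -0.45     0.00]
  [  -0.30     1.00    -0.20]
  [  -0.25    -0.10     0.90]
Cofactors of I−A, C_ij = (−1)^(i+j)·(minor ij) (rows/columns in the sector order above):
  C_11 = (1.00)(0.90) − (-0.20)(-0.10) = 0.8800
  C_12 = −[(-0.30)(0.90) − (-0.20)(-0.25)] = 0.3200
  C_13 = (-0.30)(-0.10) − (1.00)(-0.25) = 0.2800
  C_21 = −[(-0.45)(0.90) − (0.00)(-0.10)] = 0.4050
  C_22 = (0.65)(0.90) − (0.00)(-0.25) = 0.5850
  C_23 = −[(0.65)(-0.10) − (-0.45)(-0.25)] = 0.1775
  C_31 = (-0.45)(-0.20) − (0.00)(1.00) = 0.0900
  C_32 = −[(0.65)(-0.20) − (0.00)(-0.30)] = 0.1300
  C_33 = (0.65)(1.00) − (-0.45)(-0.30) = 0.5150
det(I−A) = Σ_j (I−A)_1j·C_1j = (0.65)(0.8800) + (-0.45)(0.3200) + (0.00)(0.2800) = 0.4280
adj(I−A) = Cᵀ =
  [ 0.8800   0.4050   0.0900]
  [ 0.3200   0.5850   0.1300]
  [ 0.2800   0.1775   0.5150]
(I − A)⁻¹ = adj(I−A) / det(I−A) ≈
  [   2.0561     0.9463     0.2103]
  [   0.7477     1.3668     0.3037]
  [   0.6542     0.4147     1.2033]
First solve x = (I − A)⁻¹ d = adj(I−A)·d / det(I−A); in particular x_3 = (0.2800·350 + 0.1775·570 + 0.5150·580) / 0.4280 = 497.875 / 0.4280 ≈ 1163.2593.
Intermediate flow from 3 to 3: z_33 = a_33 · x_3 = 0.10 × 497.875 / 0.4280 = 49.7875 / 0.4280 ≈ 116.33.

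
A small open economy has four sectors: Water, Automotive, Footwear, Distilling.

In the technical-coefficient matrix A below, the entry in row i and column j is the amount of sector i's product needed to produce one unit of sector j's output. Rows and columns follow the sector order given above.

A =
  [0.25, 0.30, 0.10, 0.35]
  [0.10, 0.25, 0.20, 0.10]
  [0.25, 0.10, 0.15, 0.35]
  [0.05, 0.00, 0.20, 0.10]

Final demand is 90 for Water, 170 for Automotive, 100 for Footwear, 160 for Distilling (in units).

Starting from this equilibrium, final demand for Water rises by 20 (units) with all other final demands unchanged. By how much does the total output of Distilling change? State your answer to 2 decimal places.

I − A =
  [   0.75    -0.30    -0.10    -0.35]
  [  -0.10     0.75    -0.20    -0.10]
  [  -0.25    -0.10     0.85    -0.35]
  [  -0.05     0.00    -0.20     0.90]
Compute the cofactors C_ij = (−1)^(i+j)·(3×3 minor ij) of I−A; the adjugate is their transpose:
adj(I−A) = Cᵀ =
  [ 0.501250   0.224500   0.180000   0.289875]
  [ 0.127250   0.464625   0.163000   0.164500]
  [ 0.191375   0.138500   0.464625   0.270500]
  [ 0.070375   0.043250   0.113250   0.402875]
det(I−A) = Σ_j (I−A)_1j·C_1j = (0.75)(0.501250) + (-0.30)(0.127250) + (-0.10)(0.191375) + (-0.35)(0.070375) = 0.29399375
(I − A)⁻¹ = adj(I−A) / det(I−A) ≈
  [   1.7050     0.7636     0.6123     0.9860]
  [   0.4328     1.5804     0.5544     0.5595]
  [   0.6509     0.4711     1.5804     0.9201]
  [   0.2394     0.1471     0.3852     1.3704]
Δx = (I − A)⁻¹ Δd with Δd having +20 in the Water component and 0 elsewhere.
So Δx_D = L_DW · (+20), where L_DW = adj(I−A)_DW / det(I−A) = 0.070375 / 0.29399375.
Δx_D = 0.070375 × (+20) / 0.29399375 = 1.4075 / 0.29399375 ≈ 4.79.

Δx_D = 4.79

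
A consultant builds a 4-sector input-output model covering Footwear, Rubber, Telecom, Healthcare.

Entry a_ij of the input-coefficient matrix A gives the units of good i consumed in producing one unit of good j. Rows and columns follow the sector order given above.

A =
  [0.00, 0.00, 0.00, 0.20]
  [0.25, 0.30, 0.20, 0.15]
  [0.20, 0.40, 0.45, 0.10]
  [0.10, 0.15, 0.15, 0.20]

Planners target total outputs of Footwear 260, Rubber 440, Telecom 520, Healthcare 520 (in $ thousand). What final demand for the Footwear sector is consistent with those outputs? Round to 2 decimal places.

d_F = 156.00

I − A =
  [   1.00     0.00     0.00    -0.20]
  [  -0.25     0.70    -0.20    -0.15]
  [  -0.20    -0.40     0.55    -0.10]
  [  -0.10    -0.15    -0.15     0.80]
d = (I − A) x:
  d_F = (+1.00)·260 + (+0.00)·440 + (+0.00)·520 + (-0.20)·520 = 156.00
  d_R = (-0.25)·260 + (+0.70)·440 + (-0.20)·520 + (-0.15)·520 = 61.00
  d_T = (-0.20)·260 + (-0.40)·440 + (+0.55)·520 + (-0.10)·520 = 6.00
  d_H = (-0.10)·260 + (-0.15)·440 + (-0.15)·520 + (+0.80)·520 = 246.00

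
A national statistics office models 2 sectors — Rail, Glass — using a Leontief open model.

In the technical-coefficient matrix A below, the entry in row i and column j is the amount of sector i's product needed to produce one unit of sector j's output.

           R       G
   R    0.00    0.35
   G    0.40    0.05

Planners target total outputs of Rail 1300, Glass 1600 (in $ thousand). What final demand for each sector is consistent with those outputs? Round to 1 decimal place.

I − A =
  [   1.00    -0.35]
  [  -0.40     0.95]
d = (I − A) x:
  d_R = (+1.00)·1300 + (-0.35)·1600 = 740.0
  d_G = (-0.40)·1300 + (+0.95)·1600 = 1000.0

d_R = 740.0, d_G = 1000.0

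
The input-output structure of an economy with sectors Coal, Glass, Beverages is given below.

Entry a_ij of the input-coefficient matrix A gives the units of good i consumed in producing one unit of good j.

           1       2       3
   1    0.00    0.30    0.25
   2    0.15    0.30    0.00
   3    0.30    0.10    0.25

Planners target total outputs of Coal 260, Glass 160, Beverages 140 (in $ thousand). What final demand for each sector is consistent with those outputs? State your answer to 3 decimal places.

I − A =
  [   1.00    -0.30    -0.25]
  [  -0.15     0.70     0.00]
  [  -0.30    -0.10     0.75]
d = (I − A) x:
  d_1 = (+1.00)·260 + (-0.30)·160 + (-0.25)·140 = 177.000
  d_2 = (-0.15)·260 + (+0.70)·160 + (+0.00)·140 = 73.000
  d_3 = (-0.30)·260 + (-0.10)·160 + (+0.75)·140 = 11.000

d_1 = 177.000, d_2 = 73.000, d_3 = 11.000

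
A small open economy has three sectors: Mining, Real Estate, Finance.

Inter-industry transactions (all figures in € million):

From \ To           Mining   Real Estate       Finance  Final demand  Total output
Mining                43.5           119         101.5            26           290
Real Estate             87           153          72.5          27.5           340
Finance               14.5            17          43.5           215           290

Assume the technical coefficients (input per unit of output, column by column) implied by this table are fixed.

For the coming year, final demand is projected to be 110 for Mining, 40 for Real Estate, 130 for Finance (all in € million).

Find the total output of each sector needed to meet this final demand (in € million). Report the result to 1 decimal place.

x_1 = 356.0, x_2 = 355.4, x_3 = 194.8

Technical coefficients a_ij = z_ij / X_j:
  a_11 = 43.5/290 = 0.15, a_21 = 87/290 = 0.30, a_31 = 14.5/290 = 0.05
  a_12 = 119/340 = 0.35, a_22 = 153/340 = 0.45, a_32 = 17/340 = 0.05
  a_13 = 101.5/290 = 0.35, a_23 = 72.5/290 = 0.25, a_33 = 43.5/290 = 0.15
I − A =
  [   0.85    -0.35    -0.35]
  [  -0.30     0.55    -0.25]
  [  -0.05    -0.05     0.85]
Cofactors of I−A, C_ij = (−1)^(i+j)·(minor ij) (rows/columns in the sector order above):
  C_11 = (0.55)(0.85) − (-0.25)(-0.05) = 0.4550
  C_12 = −[(-0.30)(0.85) − (-0.25)(-0.05)] = 0.2675
  C_13 = (-0.30)(-0.05) − (0.55)(-0.05) = 0.0425
  C_21 = −[(-0.35)(0.85) − (-0.35)(-0.05)] = 0.3150
  C_22 = (0.85)(0.85) − (-0.35)(-0.05) = 0.7050
  C_23 = −[(0.85)(-0.05) − (-0.35)(-0.05)] = 0.0600
  C_31 = (-0.35)(-0.25) − (-0.35)(0.55) = 0.2800
  C_32 = −[(0.85)(-0.25) − (-0.35)(-0.30)] = 0.3175
  C_33 = (0.85)(0.55) − (-0.35)(-0.30) = 0.3625
det(I−A) = Σ_j (I−A)_1j·C_1j = (0.85)(0.4550) + (-0.35)(0.2675) + (-0.35)(0.0425) = 0.27825
adj(I−A) = Cᵀ =
  [ 0.4550   0.3150   0.2800]
  [ 0.2675   0.7050   0.3175]
  [ 0.0425   0.0600   0.3625]
(I − A)⁻¹ = adj(I−A) / det(I−A) ≈
  [   1.6352     1.1321     1.0063]
  [   0.9614     2.5337     1.1411]
  [   0.1527     0.2156     1.3028]
x = (I − A)⁻¹ d = adj(I−A)·d / det(I−A), with det(I−A) = 0.27825:
  x_1 = (0.4550·110 + 0.3150·40 + 0.2800·130) / 0.27825 = 99.05 / 0.27825 ≈ 356.0
  x_2 = (0.2675·110 + 0.7050·40 + 0.3175·130) / 0.27825 = 98.90 / 0.27825 ≈ 355.4
  x_3 = (0.0425·110 + 0.0600·40 + 0.3625·130) / 0.27825 = 54.20 / 0.27825 ≈ 194.8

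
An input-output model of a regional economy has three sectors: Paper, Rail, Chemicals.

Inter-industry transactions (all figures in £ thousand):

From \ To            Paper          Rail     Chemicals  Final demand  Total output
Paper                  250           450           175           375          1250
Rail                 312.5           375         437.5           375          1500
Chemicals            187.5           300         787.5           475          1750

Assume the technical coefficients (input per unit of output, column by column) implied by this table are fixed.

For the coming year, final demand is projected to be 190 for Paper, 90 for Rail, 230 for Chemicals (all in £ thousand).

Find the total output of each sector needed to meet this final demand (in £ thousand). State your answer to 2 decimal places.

Technical coefficients a_ij = z_ij / X_j:
  a_11 = 250/1250 = 0.20, a_21 = 312.5/1250 = 0.25, a_31 = 187.5/1250 = 0.15
  a_12 = 450/1500 = 0.30, a_22 = 375/1500 = 0.25, a_32 = 300/1500 = 0.20
  a_13 = 175/1750 = 0.10, a_23 = 437.5/1750 = 0.25, a_33 = 787.5/1750 = 0.45
I − A =
  [   0.80    -0.30    -0.10]
  [  -0.25     0.75    -0.25]
  [  -0.15    -0.20     0.55]
Cofactors of I−A, C_ij = (−1)^(i+j)·(minor ij) (rows/columns in the sector order above):
  C_11 = (0.75)(0.55) − (-0.25)(-0.20) = 0.3625
  C_12 = −[(-0.25)(0.55) − (-0.25)(-0.15)] = 0.1750
  C_13 = (-0.25)(-0.20) − (0.75)(-0.15) = 0.1625
  C_21 = −[(-0.30)(0.55) − (-0.10)(-0.20)] = 0.1850
  C_22 = (0.80)(0.55) − (-0.10)(-0.15) = 0.4250
  C_23 = −[(0.80)(-0.20) − (-0.30)(-0.15)] = 0.2050
  C_31 = (-0.30)(-0.25) − (-0.10)(0.75) = 0.1500
  C_32 = −[(0.80)(-0.25) − (-0.10)(-0.25)] = 0.2250
  C_33 = (0.80)(0.75) − (-0.30)(-0.25) = 0.5250
det(I−A) = Σ_j (I−A)_1j·C_1j = (0.80)(0.3625) + (-0.30)(0.1750) + (-0.10)(0.1625) = 0.22125
adj(I−A) = Cᵀ =
  [ 0.3625   0.1850   0.1500]
  [ 0.1750   0.4250   0.2250]
  [ 0.1625   0.2050   0.5250]
(I − A)⁻¹ = adj(I−A) / det(I−A) ≈
  [   1.6384     0.8362     0.6780]
  [   0.7910     1.9209     1.0169]
  [   0.7345     0.9266     2.3729]
x = (I − A)⁻¹ d = adj(I−A)·d / det(I−A), with det(I−A) = 0.22125:
  x_1 = (0.3625·190 + 0.1850·90 + 0.1500·230) / 0.22125 = 120.025 / 0.22125 ≈ 542.49
  x_2 = (0.1750·190 + 0.4250·90 + 0.2250·230) / 0.22125 = 123.25 / 0.22125 ≈ 557.06
  x_3 = (0.1625·190 + 0.2050·90 + 0.5250·230) / 0.22125 = 170.075 / 0.22125 ≈ 768.70

x_1 = 542.49, x_2 = 557.06, x_3 = 768.70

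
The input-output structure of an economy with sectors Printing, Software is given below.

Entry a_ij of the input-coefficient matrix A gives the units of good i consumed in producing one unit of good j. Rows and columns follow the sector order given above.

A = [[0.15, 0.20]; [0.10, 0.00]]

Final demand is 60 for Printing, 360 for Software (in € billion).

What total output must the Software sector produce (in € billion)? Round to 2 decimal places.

x_S = 375.90

I − A =
  [   0.85    -0.20]
  [  -0.10     1.00]
det(I−A) = (0.85)(1.00) − (-0.20)(-0.10) = 0.8300
adj(I−A) = [[1.00, 0.20], [0.10, 0.85]]
(I − A)⁻¹ = adj(I−A) / det(I−A) ≈
  [   1.2048     0.2410]
  [   0.1205     1.0241]
x = (I − A)⁻¹ d = adj(I−A)·d / det(I−A), with det(I−A) = 0.8300:
  x_P = (1.00·60 + 0.20·360) / 0.8300 = 132.00 / 0.8300 ≈ 159.04
  x_S = (0.10·60 + 0.85·360) / 0.8300 = 312.00 / 0.8300 ≈ 375.90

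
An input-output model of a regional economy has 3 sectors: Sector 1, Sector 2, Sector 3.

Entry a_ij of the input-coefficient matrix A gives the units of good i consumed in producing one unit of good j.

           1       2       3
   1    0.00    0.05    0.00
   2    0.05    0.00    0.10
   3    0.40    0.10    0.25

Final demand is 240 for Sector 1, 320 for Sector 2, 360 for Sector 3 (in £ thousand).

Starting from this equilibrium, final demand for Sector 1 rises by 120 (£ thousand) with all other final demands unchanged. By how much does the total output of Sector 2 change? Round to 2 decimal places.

Δx_2 = 12.63

I − A =
  [   1.00    -0.05     0.00]
  [  -0.05     1.00    -0.10]
  [  -0.40    -0.10     0.75]
Cofactors of I−A, C_ij = (−1)^(i+j)·(minor ij) (rows/columns in the sector order above):
  C_11 = (1.00)(0.75) − (-0.10)(-0.10) = 0.7400
  C_12 = −[(-0.05)(0.75) − (-0.10)(-0.40)] = 0.0775
  C_13 = (-0.05)(-0.10) − (1.00)(-0.40) = 0.4050
  C_21 = −[(-0.05)(0.75) − (0.00)(-0.10)] = 0.0375
  C_22 = (1.00)(0.75) − (0.00)(-0.40) = 0.7500
  C_23 = −[(1.00)(-0.10) − (-0.05)(-0.40)] = 0.1200
  C_31 = (-0.05)(-0.10) − (0.00)(1.00) = 0.0050
  C_32 = −[(1.00)(-0.10) − (0.00)(-0.05)] = 0.1000
  C_33 = (1.00)(1.00) − (-0.05)(-0.05) = 0.9975
det(I−A) = Σ_j (I−A)_1j·C_1j = (1.00)(0.7400) + (-0.05)(0.0775) + (0.00)(0.4050) = 0.736125
adj(I−A) = Cᵀ =
  [ 0.7400   0.0375   0.0050]
  [ 0.0775   0.7500   0.1000]
  [ 0.4050   0.1200   0.9975]
(I − A)⁻¹ = adj(I−A) / det(I−A) ≈
  [   1.0053     0.0509     0.0068]
  [   0.1053     1.0188     0.1358]
  [   0.5502     0.1630     1.3551]
Δx = (I − A)⁻¹ Δd with Δd having +120 in the Sector 1 component and 0 elsewhere.
So Δx_2 = L_21 · (+120), where L_21 = adj(I−A)_21 / det(I−A) = 0.0775 / 0.736125.
Δx_2 = 0.0775 × (+120) / 0.736125 = 9.30 / 0.736125 ≈ 12.63.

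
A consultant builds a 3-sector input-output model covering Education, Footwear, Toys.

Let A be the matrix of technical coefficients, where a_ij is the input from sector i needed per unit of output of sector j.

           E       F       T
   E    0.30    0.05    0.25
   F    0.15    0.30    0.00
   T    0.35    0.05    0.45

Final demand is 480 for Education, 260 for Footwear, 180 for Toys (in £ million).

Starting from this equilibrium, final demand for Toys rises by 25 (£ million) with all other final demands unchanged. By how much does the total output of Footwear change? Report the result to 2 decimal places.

I − A =
  [   0.70    -0.05    -0.25]
  [  -0.15     0.70     0.00]
  [  -0.35    -0.05     0.55]
Cofactors of I−A, C_ij = (−1)^(i+j)·(minor ij) (rows/columns in the sector order above):
  C_11 = (0.70)(0.55) − (0.00)(-0.05) = 0.3850
  C_12 = −[(-0.15)(0.55) − (0.00)(-0.35)] = 0.0825
  C_13 = (-0.15)(-0.05) − (0.70)(-0.35) = 0.2525
  C_21 = −[(-0.05)(0.55) − (-0.25)(-0.05)] = 0.0400
  C_22 = (0.70)(0.55) − (-0.25)(-0.35) = 0.2975
  C_23 = −[(0.70)(-0.05) − (-0.05)(-0.35)] = 0.0525
  C_31 = (-0.05)(0.00) − (-0.25)(0.70) = 0.1750
  C_32 = −[(0.70)(0.00) − (-0.25)(-0.15)] = 0.0375
  C_33 = (0.70)(0.70) − (-0.05)(-0.15) = 0.4825
det(I−A) = Σ_j (I−A)_1j·C_1j = (0.70)(0.3850) + (-0.05)(0.0825) + (-0.25)(0.2525) = 0.20225
adj(I−A) = Cᵀ =
  [ 0.3850   0.0400   0.1750]
  [ 0.0825   0.2975   0.0375]
  [ 0.2525   0.0525   0.4825]
(I − A)⁻¹ = adj(I−A) / det(I−A) ≈
  [   1.9036     0.1978     0.8653]
  [   0.4079     1.4710     0.1854]
  [   1.2485     0.2596     2.3857]
Δx = (I − A)⁻¹ Δd with Δd having +25 in the Toys component and 0 elsewhere.
So Δx_F = L_FT · (+25), where L_FT = adj(I−A)_FT / det(I−A) = 0.0375 / 0.20225.
Δx_F = 0.0375 × (+25) / 0.20225 = 0.9375 / 0.20225 ≈ 4.64.

Δx_F = 4.64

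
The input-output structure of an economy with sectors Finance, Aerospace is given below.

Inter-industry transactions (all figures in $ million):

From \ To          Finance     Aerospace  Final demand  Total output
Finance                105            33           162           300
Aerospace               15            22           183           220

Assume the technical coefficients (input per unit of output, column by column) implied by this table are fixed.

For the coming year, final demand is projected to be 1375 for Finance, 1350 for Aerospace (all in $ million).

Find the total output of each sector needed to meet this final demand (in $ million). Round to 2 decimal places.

Technical coefficients a_ij = z_ij / X_j:
  a_FF = 105/300 = 0.35, a_AF = 15/300 = 0.05
  a_FA = 33/220 = 0.15, a_AA = 22/220 = 0.10
I − A =
  [   0.65    -0.15]
  [  -0.05     0.90]
det(I−A) = (0.65)(0.90) − (-0.15)(-0.05) = 0.5775
adj(I−A) = [[0.90, 0.15], [0.05, 0.65]]
(I − A)⁻¹ = adj(I−A) / det(I−A) ≈
  [   1.5584     0.2597]
  [   0.0866     1.1255]
x = (I − A)⁻¹ d = adj(I−A)·d / det(I−A), with det(I−A) = 0.5775:
  x_F = (0.90·1375 + 0.15·1350) / 0.5775 = 1440.00 / 0.5775 ≈ 2493.51
  x_A = (0.05·1375 + 0.65·1350) / 0.5775 = 946.25 / 0.5775 ≈ 1638.53

x_F = 2493.51, x_A = 1638.53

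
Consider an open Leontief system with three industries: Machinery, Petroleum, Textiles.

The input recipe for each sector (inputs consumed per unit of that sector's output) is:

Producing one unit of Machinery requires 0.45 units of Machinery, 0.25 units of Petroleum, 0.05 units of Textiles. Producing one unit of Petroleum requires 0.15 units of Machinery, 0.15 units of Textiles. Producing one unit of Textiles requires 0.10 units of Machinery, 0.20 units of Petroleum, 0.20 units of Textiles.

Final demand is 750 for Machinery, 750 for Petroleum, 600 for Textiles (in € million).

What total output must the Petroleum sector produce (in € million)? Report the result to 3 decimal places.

I − A =
  [   0.55    -0.15    -0.10]
  [  -0.25     1.00    -0.20]
  [  -0.05    -0.15     0.80]
Cofactors of I−A, C_ij = (−1)^(i+j)·(minor ij) (rows/columns in the sector order above):
  C_11 = (1.00)(0.80) − (-0.20)(-0.15) = 0.7700
  C_12 = −[(-0.25)(0.80) − (-0.20)(-0.05)] = 0.2100
  C_13 = (-0.25)(-0.15) − (1.00)(-0.05) = 0.0875
  C_21 = −[(-0.15)(0.80) − (-0.10)(-0.15)] = 0.1350
  C_22 = (0.55)(0.80) − (-0.10)(-0.05) = 0.4350
  C_23 = −[(0.55)(-0.15) − (-0.15)(-0.05)] = 0.0900
  C_31 = (-0.15)(-0.20) − (-0.10)(1.00) = 0.1300
  C_32 = −[(0.55)(-0.20) − (-0.10)(-0.25)] = 0.1350
  C_33 = (0.55)(1.00) − (-0.15)(-0.25) = 0.5125
det(I−A) = Σ_j (I−A)_1j·C_1j = (0.55)(0.7700) + (-0.15)(0.2100) + (-0.10)(0.0875) = 0.38325
adj(I−A) = Cᵀ =
  [ 0.7700   0.1350   0.1300]
  [ 0.2100   0.4350   0.1350]
  [ 0.0875   0.0900   0.5125]
(I − A)⁻¹ = adj(I−A) / det(I−A) ≈
  [   2.0091     0.3523     0.3392]
  [   0.5479     1.1350     0.3523]
  [   0.2283     0.2348     1.3372]
x = (I − A)⁻¹ d = adj(I−A)·d / det(I−A), with det(I−A) = 0.38325:
  x_1 = (0.7700·750 + 0.1350·750 + 0.1300·600) / 0.38325 = 756.75 / 0.38325 ≈ 1974.560
  x_2 = (0.2100·750 + 0.4350·750 + 0.1350·600) / 0.38325 = 564.75 / 0.38325 ≈ 1473.581
  x_3 = (0.0875·750 + 0.0900·750 + 0.5125·600) / 0.38325 = 440.625 / 0.38325 ≈ 1149.706

x_2 = 1473.581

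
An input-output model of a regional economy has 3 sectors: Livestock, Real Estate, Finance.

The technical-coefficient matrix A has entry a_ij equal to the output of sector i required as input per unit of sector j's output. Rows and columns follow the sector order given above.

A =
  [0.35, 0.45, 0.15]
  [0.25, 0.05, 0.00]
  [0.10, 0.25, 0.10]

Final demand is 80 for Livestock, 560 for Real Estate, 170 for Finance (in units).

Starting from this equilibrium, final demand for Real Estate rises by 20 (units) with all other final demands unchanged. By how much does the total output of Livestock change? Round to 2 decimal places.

I − A =
  [   0.65    -0.45    -0.15]
  [  -0.25     0.95     0.00]
  [  -0.10    -0.25     0.90]
Cofactors of I−A, C_ij = (−1)^(i+j)·(minor ij) (rows/columns in the sector order above):
  C_11 = (0.95)(0.90) − (0.00)(-0.25) = 0.8550
  C_12 = −[(-0.25)(0.90) − (0.00)(-0.10)] = 0.2250
  C_13 = (-0.25)(-0.25) − (0.95)(-0.10) = 0.1575
  C_21 = −[(-0.45)(0.90) − (-0.15)(-0.25)] = 0.4425
  C_22 = (0.65)(0.90) − (-0.15)(-0.10) = 0.5700
  C_23 = −[(0.65)(-0.25) − (-0.45)(-0.10)] = 0.2075
  C_31 = (-0.45)(0.00) − (-0.15)(0.95) = 0.1425
  C_32 = −[(0.65)(0.00) − (-0.15)(-0.25)] = 0.0375
  C_33 = (0.65)(0.95) − (-0.45)(-0.25) = 0.5050
det(I−A) = Σ_j (I−A)_1j·C_1j = (0.65)(0.8550) + (-0.45)(0.2250) + (-0.15)(0.1575) = 0.430875
adj(I−A) = Cᵀ =
  [ 0.8550   0.4425   0.1425]
  [ 0.2250   0.5700   0.0375]
  [ 0.1575   0.2075   0.5050]
(I − A)⁻¹ = adj(I−A) / det(I−A) ≈
  [   1.9843     1.0270     0.3307]
  [   0.5222     1.3229     0.0870]
  [   0.3655     0.4816     1.1720]
Δx = (I − A)⁻¹ Δd with Δd having +20 in the Real Estate component and 0 elsewhere.
So Δx_1 = L_12 · (+20), where L_12 = adj(I−A)_12 / det(I−A) = 0.4425 / 0.430875.
Δx_1 = 0.4425 × (+20) / 0.430875 = 8.85 / 0.430875 ≈ 20.54.

Δx_1 = 20.54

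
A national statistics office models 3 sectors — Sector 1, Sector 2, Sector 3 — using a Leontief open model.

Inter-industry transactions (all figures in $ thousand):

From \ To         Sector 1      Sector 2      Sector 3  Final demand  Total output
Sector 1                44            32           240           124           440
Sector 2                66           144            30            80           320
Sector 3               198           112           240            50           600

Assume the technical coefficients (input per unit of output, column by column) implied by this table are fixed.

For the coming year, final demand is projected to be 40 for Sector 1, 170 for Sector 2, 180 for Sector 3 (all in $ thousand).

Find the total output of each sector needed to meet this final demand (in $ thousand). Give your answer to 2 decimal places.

x_1 = 580.00, x_2 = 564.00, x_3 = 1064.00

Technical coefficients a_ij = z_ij / X_j:
  a_11 = 44/440 = 0.10, a_21 = 66/440 = 0.15, a_31 = 198/440 = 0.45
  a_12 = 32/320 = 0.10, a_22 = 144/320 = 0.45, a_32 = 112/320 = 0.35
  a_13 = 240/600 = 0.40, a_23 = 30/600 = 0.05, a_33 = 240/600 = 0.40
I − A =
  [   0.90    -0.10    -0.40]
  [  -0.15     0.55    -0.05]
  [  -0.45    -0.35     0.60]
Cofactors of I−A, C_ij = (−1)^(i+j)·(minor ij) (rows/columns in the sector order above):
  C_11 = (0.55)(0.60) − (-0.05)(-0.35) = 0.3125
  C_12 = −[(-0.15)(0.60) − (-0.05)(-0.45)] = 0.1125
  C_13 = (-0.15)(-0.35) − (0.55)(-0.45) = 0.3000
  C_21 = −[(-0.10)(0.60) − (-0.40)(-0.35)] = 0.2000
  C_22 = (0.90)(0.60) − (-0.40)(-0.45) = 0.3600
  C_23 = −[(0.90)(-0.35) − (-0.10)(-0.45)] = 0.3600
  C_31 = (-0.10)(-0.05) − (-0.40)(0.55) = 0.2250
  C_32 = −[(0.90)(-0.05) − (-0.40)(-0.15)] = 0.1050
  C_33 = (0.90)(0.55) − (-0.10)(-0.15) = 0.4800
det(I−A) = Σ_j (I−A)_1j·C_1j = (0.90)(0.3125) + (-0.10)(0.1125) + (-0.40)(0.3000) = 0.1500
adj(I−A) = Cᵀ =
  [ 0.3125   0.2000   0.2250]
  [ 0.1125   0.3600   0.1050]
  [ 0.3000   0.3600   0.4800]
(I − A)⁻¹ = adj(I−A) / det(I−A) ≈
  [   2.0833     1.3333     1.5000]
  [   0.7500     2.4000     0.7000]
  [   2.0000     2.4000     3.2000]
x = (I − A)⁻¹ d = adj(I−A)·d / det(I−A), with det(I−A) = 0.1500:
  x_1 = (0.3125·40 + 0.2000·170 + 0.2250·180) / 0.1500 = 87.00 / 0.1500 = 580.00
  x_2 = (0.1125·40 + 0.3600·170 + 0.1050·180) / 0.1500 = 84.60 / 0.1500 = 564.00
  x_3 = (0.3000·40 + 0.3600·170 + 0.4800·180) / 0.1500 = 159.60 / 0.1500 = 1064.00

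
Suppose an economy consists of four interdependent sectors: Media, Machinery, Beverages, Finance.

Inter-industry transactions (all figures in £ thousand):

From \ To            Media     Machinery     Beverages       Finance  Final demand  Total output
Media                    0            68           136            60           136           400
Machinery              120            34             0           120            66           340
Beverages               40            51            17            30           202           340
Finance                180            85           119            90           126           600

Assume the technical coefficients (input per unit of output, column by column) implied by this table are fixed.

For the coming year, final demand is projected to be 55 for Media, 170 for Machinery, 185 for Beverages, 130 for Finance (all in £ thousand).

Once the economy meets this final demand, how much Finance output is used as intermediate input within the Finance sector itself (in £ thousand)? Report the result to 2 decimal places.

z_44 = 88.59

Technical coefficients a_ij = z_ij / X_j:
  a_11 = 0/400 = 0.00, a_21 = 120/400 = 0.30, a_31 = 40/400 = 0.10, a_41 = 180/400 = 0.45
  a_12 = 68/340 = 0.20, a_22 = 34/340 = 0.10, a_32 = 51/340 = 0.15, a_42 = 85/340 = 0.25
  a_13 = 136/340 = 0.40, a_23 = 0/340 = 0.00, a_33 = 17/340 = 0.05, a_43 = 119/340 = 0.35
  a_14 = 60/600 = 0.10, a_24 = 120/600 = 0.20, a_34 = 30/600 = 0.05, a_44 = 90/600 = 0.15
I − A =
  [   1.00    -0.20    -0.40    -0.10]
  [  -0.30     0.90     0.00    -0.20]
  [  -0.10    -0.15     0.95    -0.05]
  [  -0.45    -0.25    -0.35     0.85]
Compute the cofactors C_ij = (−1)^(i+j)·(3×3 minor ij) of I−A; the adjugate is their transpose:
adj(I−A) = Cᵀ =
  [ 0.65300   0.24300   0.33150   0.15350]
  [ 0.32950   0.70075   0.21850   0.21650]
  [ 0.14725   0.15725   0.59800   0.08950]
  [ 0.50325   0.39950   0.48600   0.74400]
det(I−A) = Σ_j (I−A)_1j·C_1j = (1.00)(0.65300) + (-0.20)(0.32950) + (-0.40)(0.14725) + (-0.10)(0.50325) = 0.477875
(I − A)⁻¹ = adj(I−A) / det(I−A) ≈
  [   1.3665     0.5085     0.6937     0.3212]
  [   0.6895     1.4664     0.4572     0.4530]
  [   0.3081     0.3291     1.2514     0.1873]
  [   1.0531     0.8360     1.0170     1.5569]
First solve x = (I − A)⁻¹ d = adj(I−A)·d / det(I−A); in particular x_4 = (0.50325·55 + 0.39950·170 + 0.48600·185 + 0.74400·130) / 0.477875 = 282.22375 / 0.477875 ≈ 590.5807.
Intermediate flow from 4 to 4: z_44 = a_44 · x_4 = 0.15 × 282.22375 / 0.477875 = 42.3335625 / 0.477875 ≈ 88.59.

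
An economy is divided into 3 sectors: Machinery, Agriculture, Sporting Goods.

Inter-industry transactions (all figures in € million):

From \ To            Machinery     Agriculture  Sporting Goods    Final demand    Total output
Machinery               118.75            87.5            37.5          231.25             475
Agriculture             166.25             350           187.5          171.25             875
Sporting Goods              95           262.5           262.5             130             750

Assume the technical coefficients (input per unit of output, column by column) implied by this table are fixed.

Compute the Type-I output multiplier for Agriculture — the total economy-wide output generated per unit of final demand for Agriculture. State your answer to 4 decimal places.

m_A = 4.0684

Technical coefficients a_ij = z_ij / X_j:
  a_MM = 118.75/475 = 0.25, a_AM = 166.25/475 = 0.35, a_SM = 95/475 = 0.20
  a_MA = 87.5/875 = 0.10, a_AA = 350/875 = 0.40, a_SA = 262.5/875 = 0.30
  a_MS = 37.5/750 = 0.05, a_AS = 187.5/750 = 0.25, a_SS = 262.5/750 = 0.35
I − A =
  [   0.75    -0.10    -0.05]
  [  -0.35     0.60    -0.25]
  [  -0.20    -0.30     0.65]
Cofactors of I−A, C_ij = (−1)^(i+j)·(minor ij) (rows/columns in the sector order above):
  C_11 = (0.60)(0.65) − (-0.25)(-0.30) = 0.3150
  C_12 = −[(-0.35)(0.65) − (-0.25)(-0.20)] = 0.2775
  C_13 = (-0.35)(-0.30) − (0.60)(-0.20) = 0.2250
  C_21 = −[(-0.10)(0.65) − (-0.05)(-0.30)] = 0.0800
  C_22 = (0.75)(0.65) − (-0.05)(-0.20) = 0.4775
  C_23 = −[(0.75)(-0.30) − (-0.10)(-0.20)] = 0.2450
  C_31 = (-0.10)(-0.25) − (-0.05)(0.60) = 0.0550
  C_32 = −[(0.75)(-0.25) − (-0.05)(-0.35)] = 0.2050
  C_33 = (0.75)(0.60) − (-0.10)(-0.35) = 0.4150
det(I−A) = Σ_j (I−A)_1j·C_1j = (0.75)(0.3150) + (-0.10)(0.2775) + (-0.05)(0.2250) = 0.19725
adj(I−A) = Cᵀ =
  [ 0.3150   0.0800   0.0550]
  [ 0.2775   0.4775   0.2050]
  [ 0.2250   0.2450   0.4150]
(I − A)⁻¹ = adj(I−A) / det(I−A) ≈
  [   1.59696     0.40558     0.27883]
  [   1.40684     2.42079     1.03929]
  [   1.14068     1.24208     2.10393]
The output multiplier for sector j is the column-j sum of the Leontief inverse (I − A)⁻¹ = adj(I−A) / det(I−A).
Column A of adj(I−A): (0.0800, 0.4775, 0.2450); det(I−A) = 0.19725.
m_A = (0.0800 + 0.4775 + 0.2450) / 0.19725 = 0.8025 / 0.19725 ≈ 4.0684.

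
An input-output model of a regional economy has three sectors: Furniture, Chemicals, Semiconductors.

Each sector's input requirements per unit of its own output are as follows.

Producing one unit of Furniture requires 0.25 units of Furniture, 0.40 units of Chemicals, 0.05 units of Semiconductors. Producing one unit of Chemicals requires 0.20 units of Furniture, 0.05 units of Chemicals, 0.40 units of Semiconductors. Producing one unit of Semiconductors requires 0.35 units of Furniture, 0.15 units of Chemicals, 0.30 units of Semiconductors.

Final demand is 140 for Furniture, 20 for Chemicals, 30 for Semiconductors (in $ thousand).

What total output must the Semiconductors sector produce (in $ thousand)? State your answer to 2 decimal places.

x_3 = 167.56

I − A =
  [   0.75    -0.20    -0.35]
  [  -0.40     0.95    -0.15]
  [  -0.05    -0.40     0.70]
Cofactors of I−A, C_ij = (−1)^(i+j)·(minor ij) (rows/columns in the sector order above):
  C_11 = (0.95)(0.70) − (-0.15)(-0.40) = 0.6050
  C_12 = −[(-0.40)(0.70) − (-0.15)(-0.05)] = 0.2875
  C_13 = (-0.40)(-0.40) − (0.95)(-0.05) = 0.2075
  C_21 = −[(-0.20)(0.70) − (-0.35)(-0.40)] = 0.2800
  C_22 = (0.75)(0.70) − (-0.35)(-0.05) = 0.5075
  C_23 = −[(0.75)(-0.40) − (-0.20)(-0.05)] = 0.3100
  C_31 = (-0.20)(-0.15) − (-0.35)(0.95) = 0.3625
  C_32 = −[(0.75)(-0.15) − (-0.35)(-0.40)] = 0.2525
  C_33 = (0.75)(0.95) − (-0.20)(-0.40) = 0.6325
det(I−A) = Σ_j (I−A)_1j·C_1j = (0.75)(0.6050) + (-0.20)(0.2875) + (-0.35)(0.2075) = 0.323625
adj(I−A) = Cᵀ =
  [ 0.6050   0.2800   0.3625]
  [ 0.2875   0.5075   0.2525]
  [ 0.2075   0.3100   0.6325]
(I − A)⁻¹ = adj(I−A) / det(I−A) ≈
  [   1.8694     0.8652     1.1201]
  [   0.8884     1.5682     0.7802]
  [   0.6412     0.9579     1.9544]
x = (I − A)⁻¹ d = adj(I−A)·d / det(I−A), with det(I−A) = 0.323625:
  x_1 = (0.6050·140 + 0.2800·20 + 0.3625·30) / 0.323625 = 101.175 / 0.323625 ≈ 312.63
  x_2 = (0.2875·140 + 0.5075·20 + 0.2525·30) / 0.323625 = 57.975 / 0.323625 ≈ 179.14
  x_3 = (0.2075·140 + 0.3100·20 + 0.6325·30) / 0.323625 = 54.225 / 0.323625 ≈ 167.56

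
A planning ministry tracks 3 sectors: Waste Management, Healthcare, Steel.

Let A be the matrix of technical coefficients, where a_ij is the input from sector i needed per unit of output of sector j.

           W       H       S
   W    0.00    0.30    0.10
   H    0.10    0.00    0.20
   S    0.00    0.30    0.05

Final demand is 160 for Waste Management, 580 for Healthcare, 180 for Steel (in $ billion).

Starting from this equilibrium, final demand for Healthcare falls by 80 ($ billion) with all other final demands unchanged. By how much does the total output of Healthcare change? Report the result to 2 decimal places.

I − A =
  [   1.00    -0.30    -0.10]
  [  -0.10     1.00    -0.20]
  [   0.00    -0.30     0.95]
Cofactors of I−A, C_ij = (−1)^(i+j)·(minor ij) (rows/columns in the sector order above):
  C_11 = (1.00)(0.95) − (-0.20)(-0.30) = 0.8900
  C_12 = −[(-0.10)(0.95) − (-0.20)(0.00)] = 0.0950
  C_13 = (-0.10)(-0.30) − (1.00)(0.00) = 0.0300
  C_21 = −[(-0.30)(0.95) − (-0.10)(-0.30)] = 0.3150
  C_22 = (1.00)(0.95) − (-0.10)(0.00) = 0.9500
  C_23 = −[(1.00)(-0.30) − (-0.30)(0.00)] = 0.3000
  C_31 = (-0.30)(-0.20) − (-0.10)(1.00) = 0.1600
  C_32 = −[(1.00)(-0.20) − (-0.10)(-0.10)] = 0.2100
  C_33 = (1.00)(1.00) − (-0.30)(-0.10) = 0.9700
det(I−A) = Σ_j (I−A)_1j·C_1j = (1.00)(0.8900) + (-0.30)(0.0950) + (-0.10)(0.0300) = 0.8585
adj(I−A) = Cᵀ =
  [ 0.8900   0.3150   0.1600]
  [ 0.0950   0.9500   0.2100]
  [ 0.0300   0.3000   0.9700]
(I − A)⁻¹ = adj(I−A) / det(I−A) ≈
  [   1.0367     0.3669     0.1864]
  [   0.1107     1.1066     0.2446]
  [   0.0349     0.3494     1.1299]
Δx = (I − A)⁻¹ Δd with Δd having -80 in the Healthcare component and 0 elsewhere.
So Δx_H = L_HH · (-80), where L_HH = adj(I−A)_HH / det(I−A) = 0.9500 / 0.8585.
Δx_H = 0.9500 × (-80) / 0.8585 = -76.00 / 0.8585 ≈ -88.53.

Δx_H = -88.53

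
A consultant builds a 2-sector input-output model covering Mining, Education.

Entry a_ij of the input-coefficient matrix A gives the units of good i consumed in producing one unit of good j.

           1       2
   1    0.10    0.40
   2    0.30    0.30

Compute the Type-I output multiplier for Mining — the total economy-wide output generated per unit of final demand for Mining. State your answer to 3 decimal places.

m_1 = 1.961

I − A =
  [   0.90    -0.40]
  [  -0.30     0.70]
det(I−A) = (0.90)(0.70) − (-0.40)(-0.30) = 0.5100
adj(I−A) = [[0.70, 0.40], [0.30, 0.90]]
(I − A)⁻¹ = adj(I−A) / det(I−A) ≈
  [   1.3725     0.7843]
  [   0.5882     1.7647]
The output multiplier for sector j is the column-j sum of the Leontief inverse (I − A)⁻¹ = adj(I−A) / det(I−A).
Column 1 of adj(I−A): (0.70, 0.30); det(I−A) = 0.5100.
m_1 = (0.70 + 0.30) / 0.5100 = 1.00 / 0.5100 ≈ 1.961.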